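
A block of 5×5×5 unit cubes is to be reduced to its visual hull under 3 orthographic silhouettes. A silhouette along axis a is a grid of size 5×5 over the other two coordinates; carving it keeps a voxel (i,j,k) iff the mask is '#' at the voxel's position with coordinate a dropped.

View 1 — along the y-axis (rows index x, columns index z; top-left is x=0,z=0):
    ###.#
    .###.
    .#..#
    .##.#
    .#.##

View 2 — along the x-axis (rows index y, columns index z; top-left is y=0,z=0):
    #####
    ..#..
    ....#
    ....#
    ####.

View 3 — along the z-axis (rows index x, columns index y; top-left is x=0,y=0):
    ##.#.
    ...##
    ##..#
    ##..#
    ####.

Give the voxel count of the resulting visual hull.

before carving: 125 voxels (5×5×5)
step 1: project along y, AND mask (15/25) → |grid| = 75
step 2: project along x, AND mask (12/25) → |grid| = 37
step 3: project along z, AND mask (15/25) → |grid| = 23

voxel count = 23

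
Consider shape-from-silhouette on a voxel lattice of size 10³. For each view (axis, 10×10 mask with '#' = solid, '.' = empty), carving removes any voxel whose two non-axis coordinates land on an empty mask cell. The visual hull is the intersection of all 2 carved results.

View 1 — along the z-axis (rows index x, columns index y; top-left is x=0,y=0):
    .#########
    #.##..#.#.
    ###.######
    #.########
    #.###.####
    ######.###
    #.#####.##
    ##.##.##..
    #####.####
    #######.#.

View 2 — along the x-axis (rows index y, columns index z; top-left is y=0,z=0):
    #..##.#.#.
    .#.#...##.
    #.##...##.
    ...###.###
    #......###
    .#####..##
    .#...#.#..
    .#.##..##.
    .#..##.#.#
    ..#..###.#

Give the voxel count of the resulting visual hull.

start: 10×10×10 = 1000 voxels
V1 z: intersect with XY mask (80 set) -- 800 left
V2 x: intersect with YZ mask (49 set) -- 388 left

|visual hull| = 388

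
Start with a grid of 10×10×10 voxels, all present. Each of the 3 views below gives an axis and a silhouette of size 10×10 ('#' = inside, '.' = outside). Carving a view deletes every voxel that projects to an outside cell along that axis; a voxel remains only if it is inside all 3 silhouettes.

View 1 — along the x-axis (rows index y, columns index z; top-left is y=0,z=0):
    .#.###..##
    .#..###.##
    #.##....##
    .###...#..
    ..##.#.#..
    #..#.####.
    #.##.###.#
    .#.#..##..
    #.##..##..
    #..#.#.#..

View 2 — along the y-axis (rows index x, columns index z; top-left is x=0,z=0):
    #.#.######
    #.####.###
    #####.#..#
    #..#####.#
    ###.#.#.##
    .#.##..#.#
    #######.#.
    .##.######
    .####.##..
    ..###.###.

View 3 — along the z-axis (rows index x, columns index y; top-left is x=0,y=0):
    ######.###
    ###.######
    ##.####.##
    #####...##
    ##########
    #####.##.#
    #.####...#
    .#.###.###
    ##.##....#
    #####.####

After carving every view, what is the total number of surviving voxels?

263 voxels

before carving: 1000 voxels (10×10×10)
[1] x-view keeps 51 columns → grid now 510
[2] y-view keeps 70 columns → grid now 348
[3] z-view keeps 78 columns → grid now 263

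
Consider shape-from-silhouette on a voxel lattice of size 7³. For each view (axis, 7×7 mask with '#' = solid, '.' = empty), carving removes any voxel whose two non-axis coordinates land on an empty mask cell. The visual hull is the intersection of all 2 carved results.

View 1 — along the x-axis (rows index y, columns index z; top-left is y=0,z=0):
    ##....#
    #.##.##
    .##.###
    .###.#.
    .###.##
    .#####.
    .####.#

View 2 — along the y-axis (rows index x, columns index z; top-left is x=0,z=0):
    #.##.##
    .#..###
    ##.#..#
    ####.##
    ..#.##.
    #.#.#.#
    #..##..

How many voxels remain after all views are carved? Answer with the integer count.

|visual hull| = 129

start: 7×7×7 = 343 voxels
V1 x: intersect with YZ mask (32 set) -- 224 left
V2 y: intersect with XZ mask (29 set) -- 129 left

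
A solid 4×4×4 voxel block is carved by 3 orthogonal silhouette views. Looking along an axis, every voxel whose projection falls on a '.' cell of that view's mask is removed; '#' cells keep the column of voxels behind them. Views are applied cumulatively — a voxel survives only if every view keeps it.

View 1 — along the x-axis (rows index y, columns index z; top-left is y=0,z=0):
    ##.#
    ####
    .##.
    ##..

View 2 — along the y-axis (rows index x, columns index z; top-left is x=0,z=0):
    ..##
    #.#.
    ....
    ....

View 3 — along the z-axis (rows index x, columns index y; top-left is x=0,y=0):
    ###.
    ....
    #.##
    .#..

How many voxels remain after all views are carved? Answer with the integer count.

initial block: 4^3 = 64
step 1: project along x, AND mask (11/16) → |grid| = 44
step 2: project along y, AND mask (4/16) → |grid| = 9
step 3: project along z, AND mask (7/16) → |grid| = 4

|visual hull| = 4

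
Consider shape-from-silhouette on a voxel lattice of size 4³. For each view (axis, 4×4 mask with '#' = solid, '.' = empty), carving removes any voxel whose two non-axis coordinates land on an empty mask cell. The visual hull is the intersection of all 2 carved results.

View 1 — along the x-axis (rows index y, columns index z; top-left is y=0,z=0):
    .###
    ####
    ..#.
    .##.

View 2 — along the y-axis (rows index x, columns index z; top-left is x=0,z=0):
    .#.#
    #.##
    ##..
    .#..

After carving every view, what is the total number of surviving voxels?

start: 4×4×4 = 64 voxels
step 1: project along x, AND mask (10/16) → |grid| = 40
step 2: project along y, AND mask (8/16) → |grid| = 19

|visual hull| = 19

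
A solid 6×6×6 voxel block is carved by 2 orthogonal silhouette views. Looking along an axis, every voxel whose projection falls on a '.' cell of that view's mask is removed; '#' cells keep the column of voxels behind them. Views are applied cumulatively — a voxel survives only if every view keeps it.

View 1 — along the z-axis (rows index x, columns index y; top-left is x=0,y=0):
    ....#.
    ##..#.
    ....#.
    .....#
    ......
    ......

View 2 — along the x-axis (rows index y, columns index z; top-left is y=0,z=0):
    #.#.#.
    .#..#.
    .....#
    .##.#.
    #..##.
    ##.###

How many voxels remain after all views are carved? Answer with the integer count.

before carving: 216 voxels (6×6×6)
step 1: project along z, AND mask (6/36) → |grid| = 36
step 2: project along x, AND mask (17/36) → |grid| = 19

19 voxels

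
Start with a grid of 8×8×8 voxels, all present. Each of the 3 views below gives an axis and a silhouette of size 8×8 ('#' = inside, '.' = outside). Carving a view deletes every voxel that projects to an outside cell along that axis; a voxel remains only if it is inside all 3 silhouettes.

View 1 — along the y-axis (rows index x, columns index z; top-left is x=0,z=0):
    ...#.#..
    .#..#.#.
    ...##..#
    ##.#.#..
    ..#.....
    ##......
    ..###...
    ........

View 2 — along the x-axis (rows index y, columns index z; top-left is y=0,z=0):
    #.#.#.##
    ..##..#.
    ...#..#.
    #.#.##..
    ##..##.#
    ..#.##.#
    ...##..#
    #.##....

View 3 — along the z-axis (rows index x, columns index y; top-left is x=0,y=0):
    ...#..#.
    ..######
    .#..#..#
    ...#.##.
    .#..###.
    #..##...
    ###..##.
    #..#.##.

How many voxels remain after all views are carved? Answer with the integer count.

full grid |V| = 512
[1] y-view keeps 18 columns → grid now 144
[2] x-view keeps 29 columns → grid now 65
[3] z-view keeps 30 columns → grid now 31

voxel count = 31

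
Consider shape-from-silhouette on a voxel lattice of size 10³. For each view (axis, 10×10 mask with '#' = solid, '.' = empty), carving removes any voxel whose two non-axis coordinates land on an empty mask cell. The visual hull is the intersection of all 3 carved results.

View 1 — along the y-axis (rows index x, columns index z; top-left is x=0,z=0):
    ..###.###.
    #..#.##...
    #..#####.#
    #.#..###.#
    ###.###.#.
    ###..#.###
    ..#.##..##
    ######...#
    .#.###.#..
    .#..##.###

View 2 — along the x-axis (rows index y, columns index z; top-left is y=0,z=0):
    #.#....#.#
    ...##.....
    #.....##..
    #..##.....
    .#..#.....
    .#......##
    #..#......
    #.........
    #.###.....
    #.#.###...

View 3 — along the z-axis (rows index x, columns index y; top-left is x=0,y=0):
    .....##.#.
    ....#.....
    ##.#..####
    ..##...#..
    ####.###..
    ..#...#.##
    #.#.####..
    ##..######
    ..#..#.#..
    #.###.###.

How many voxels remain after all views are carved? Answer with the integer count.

full grid |V| = 1000
step 1: project along y, AND mask (60/100) → |grid| = 600
step 2: project along x, AND mask (29/100) → |grid| = 173
step 3: project along z, AND mask (49/100) → |grid| = 81

81 voxels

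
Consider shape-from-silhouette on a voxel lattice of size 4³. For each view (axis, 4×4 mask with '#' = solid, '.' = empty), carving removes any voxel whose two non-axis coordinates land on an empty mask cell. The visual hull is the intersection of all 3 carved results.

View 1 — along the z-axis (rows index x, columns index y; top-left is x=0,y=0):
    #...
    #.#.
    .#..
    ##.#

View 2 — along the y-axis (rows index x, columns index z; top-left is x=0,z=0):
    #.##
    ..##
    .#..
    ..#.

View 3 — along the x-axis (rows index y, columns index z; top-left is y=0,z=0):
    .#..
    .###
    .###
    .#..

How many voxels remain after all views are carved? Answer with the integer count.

|visual hull| = 4

before carving: 64 voxels (4×4×4)
  1. axis=2 (XY plane), |mask|=7  ⇒  voxels=28
  2. axis=1 (XZ plane), |mask|=7  ⇒  voxels=11
  3. axis=0 (YZ plane), |mask|=8  ⇒  voxels=4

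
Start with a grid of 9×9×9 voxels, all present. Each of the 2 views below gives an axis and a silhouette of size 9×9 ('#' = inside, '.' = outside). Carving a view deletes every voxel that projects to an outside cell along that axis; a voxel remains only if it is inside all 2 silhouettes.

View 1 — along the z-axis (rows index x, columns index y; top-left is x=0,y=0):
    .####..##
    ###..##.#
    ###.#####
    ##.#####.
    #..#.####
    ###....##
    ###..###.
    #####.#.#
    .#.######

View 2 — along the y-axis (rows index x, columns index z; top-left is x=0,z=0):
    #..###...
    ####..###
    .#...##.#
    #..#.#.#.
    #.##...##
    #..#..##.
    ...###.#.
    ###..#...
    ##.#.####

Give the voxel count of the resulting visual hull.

|visual hull| = 277

before carving: 729 voxels (9×9×9)
  1. axis=2 (XY plane), |mask|=58  ⇒  voxels=522
  2. axis=1 (XZ plane), |mask|=43  ⇒  voxels=277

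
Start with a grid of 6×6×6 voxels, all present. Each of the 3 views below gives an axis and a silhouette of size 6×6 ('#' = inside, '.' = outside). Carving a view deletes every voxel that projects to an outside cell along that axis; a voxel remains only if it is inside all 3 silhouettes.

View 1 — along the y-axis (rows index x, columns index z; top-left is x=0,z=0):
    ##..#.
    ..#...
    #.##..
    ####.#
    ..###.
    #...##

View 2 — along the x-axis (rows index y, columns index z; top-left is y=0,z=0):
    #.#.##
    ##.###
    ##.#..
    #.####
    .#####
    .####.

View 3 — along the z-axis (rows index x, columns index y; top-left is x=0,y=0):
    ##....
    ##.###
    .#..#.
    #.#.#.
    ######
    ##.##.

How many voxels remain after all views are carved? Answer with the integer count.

48 voxels

initial block: 6^3 = 216
[1] y-view keeps 18 columns → grid now 108
[2] x-view keeps 26 columns → grid now 78
[3] z-view keeps 22 columns → grid now 48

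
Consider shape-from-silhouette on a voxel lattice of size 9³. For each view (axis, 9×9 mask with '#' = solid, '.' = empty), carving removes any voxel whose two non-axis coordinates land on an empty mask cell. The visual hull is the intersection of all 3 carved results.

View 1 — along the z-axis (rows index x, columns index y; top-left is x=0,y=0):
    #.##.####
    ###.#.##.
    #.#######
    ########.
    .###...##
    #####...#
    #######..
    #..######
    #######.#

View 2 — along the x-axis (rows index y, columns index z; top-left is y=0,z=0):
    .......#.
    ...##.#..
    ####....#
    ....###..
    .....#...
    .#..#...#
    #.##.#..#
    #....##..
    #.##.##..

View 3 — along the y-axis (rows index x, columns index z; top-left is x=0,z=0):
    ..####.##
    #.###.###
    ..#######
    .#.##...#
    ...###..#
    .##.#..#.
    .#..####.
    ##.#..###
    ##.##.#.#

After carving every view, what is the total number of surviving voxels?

before carving: 729 voxels (9×9×9)
  1. axis=2 (XY plane), |mask|=62  ⇒  voxels=558
  2. axis=0 (YZ plane), |mask|=29  ⇒  voxels=198
  3. axis=1 (XZ plane), |mask|=49  ⇒  voxels=117

117 voxels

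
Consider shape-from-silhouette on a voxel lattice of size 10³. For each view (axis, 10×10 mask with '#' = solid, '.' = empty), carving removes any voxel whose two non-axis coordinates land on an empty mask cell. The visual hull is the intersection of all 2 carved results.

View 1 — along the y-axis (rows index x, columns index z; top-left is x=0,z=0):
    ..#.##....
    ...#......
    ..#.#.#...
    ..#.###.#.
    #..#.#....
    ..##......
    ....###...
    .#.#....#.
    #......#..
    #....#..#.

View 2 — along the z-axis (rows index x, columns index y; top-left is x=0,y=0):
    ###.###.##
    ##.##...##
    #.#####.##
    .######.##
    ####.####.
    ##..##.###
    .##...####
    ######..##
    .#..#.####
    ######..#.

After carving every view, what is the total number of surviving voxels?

voxel count = 207

start: 10×10×10 = 1000 voxels
step 1: project along y, AND mask (28/100) → |grid| = 280
step 2: project along z, AND mask (72/100) → |grid| = 207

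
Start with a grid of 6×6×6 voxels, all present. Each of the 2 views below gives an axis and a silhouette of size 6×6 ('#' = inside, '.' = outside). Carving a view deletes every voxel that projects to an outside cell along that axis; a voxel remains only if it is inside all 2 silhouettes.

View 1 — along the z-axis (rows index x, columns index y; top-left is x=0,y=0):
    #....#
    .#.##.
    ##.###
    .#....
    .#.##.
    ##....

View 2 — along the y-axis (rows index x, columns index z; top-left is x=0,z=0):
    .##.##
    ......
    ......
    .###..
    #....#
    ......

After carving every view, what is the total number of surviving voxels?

before carving: 216 voxels (6×6×6)
  1. axis=2 (XY plane), |mask|=16  ⇒  voxels=96
  2. axis=1 (XZ plane), |mask|=9  ⇒  voxels=17

voxel count = 17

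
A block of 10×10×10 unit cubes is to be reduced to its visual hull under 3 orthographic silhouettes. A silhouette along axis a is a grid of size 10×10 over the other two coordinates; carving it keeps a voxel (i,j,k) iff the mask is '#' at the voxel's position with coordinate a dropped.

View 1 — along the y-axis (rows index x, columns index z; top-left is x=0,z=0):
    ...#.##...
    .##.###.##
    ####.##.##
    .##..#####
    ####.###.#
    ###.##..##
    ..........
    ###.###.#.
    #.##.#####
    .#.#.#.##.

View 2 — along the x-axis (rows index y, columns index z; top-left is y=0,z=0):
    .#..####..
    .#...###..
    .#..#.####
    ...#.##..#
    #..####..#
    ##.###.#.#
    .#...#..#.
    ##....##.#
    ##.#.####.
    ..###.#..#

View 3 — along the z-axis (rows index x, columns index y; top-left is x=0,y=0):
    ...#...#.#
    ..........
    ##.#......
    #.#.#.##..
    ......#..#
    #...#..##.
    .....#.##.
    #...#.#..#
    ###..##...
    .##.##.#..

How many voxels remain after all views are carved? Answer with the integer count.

100 voxels

start: 10×10×10 = 1000 voxels
V1 y: intersect with XZ mask (60 set) -- 600 left
V2 x: intersect with YZ mask (52 set) -- 316 left
V3 z: intersect with XY mask (34 set) -- 100 left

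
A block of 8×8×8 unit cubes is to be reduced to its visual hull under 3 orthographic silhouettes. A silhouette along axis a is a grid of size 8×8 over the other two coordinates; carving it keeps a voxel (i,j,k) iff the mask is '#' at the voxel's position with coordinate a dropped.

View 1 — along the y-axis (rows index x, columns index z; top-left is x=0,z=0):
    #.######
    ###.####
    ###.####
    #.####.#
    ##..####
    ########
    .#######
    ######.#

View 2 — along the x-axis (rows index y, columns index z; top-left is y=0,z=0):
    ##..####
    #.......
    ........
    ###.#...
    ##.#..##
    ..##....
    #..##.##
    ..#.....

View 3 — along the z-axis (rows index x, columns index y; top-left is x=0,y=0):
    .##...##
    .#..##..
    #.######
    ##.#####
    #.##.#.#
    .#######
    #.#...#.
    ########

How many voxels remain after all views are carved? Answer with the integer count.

full grid |V| = 512
[1] y-view keeps 55 columns → grid now 440
[2] x-view keeps 24 columns → grid now 163
[3] z-view keeps 44 columns → grid now 108

|visual hull| = 108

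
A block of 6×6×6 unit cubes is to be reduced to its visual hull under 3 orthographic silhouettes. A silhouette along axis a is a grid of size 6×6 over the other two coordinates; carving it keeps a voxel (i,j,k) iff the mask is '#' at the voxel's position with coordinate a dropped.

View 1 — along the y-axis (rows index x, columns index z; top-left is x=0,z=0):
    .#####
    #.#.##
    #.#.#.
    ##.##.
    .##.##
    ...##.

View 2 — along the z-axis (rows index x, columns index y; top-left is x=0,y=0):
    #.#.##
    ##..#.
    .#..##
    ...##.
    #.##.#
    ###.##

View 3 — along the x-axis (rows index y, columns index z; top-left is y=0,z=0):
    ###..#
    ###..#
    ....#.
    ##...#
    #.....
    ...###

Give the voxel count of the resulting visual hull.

32 voxels

full grid |V| = 216
V1 y: intersect with XZ mask (22 set) -- 132 left
V2 z: intersect with XY mask (21 set) -- 75 left
V3 x: intersect with YZ mask (16 set) -- 32 left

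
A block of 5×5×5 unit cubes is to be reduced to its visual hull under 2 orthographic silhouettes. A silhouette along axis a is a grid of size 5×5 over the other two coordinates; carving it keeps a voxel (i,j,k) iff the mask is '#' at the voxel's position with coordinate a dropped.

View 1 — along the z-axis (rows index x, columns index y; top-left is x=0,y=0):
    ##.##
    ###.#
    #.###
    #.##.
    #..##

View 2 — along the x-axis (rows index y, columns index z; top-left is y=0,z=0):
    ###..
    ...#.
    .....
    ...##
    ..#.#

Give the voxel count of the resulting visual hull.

|visual hull| = 33

full grid |V| = 125
after view 1 [z-axis, 18 of 25 cells solid] → remaining = 90
after view 2 [x-axis, 8 of 25 cells solid] → remaining = 33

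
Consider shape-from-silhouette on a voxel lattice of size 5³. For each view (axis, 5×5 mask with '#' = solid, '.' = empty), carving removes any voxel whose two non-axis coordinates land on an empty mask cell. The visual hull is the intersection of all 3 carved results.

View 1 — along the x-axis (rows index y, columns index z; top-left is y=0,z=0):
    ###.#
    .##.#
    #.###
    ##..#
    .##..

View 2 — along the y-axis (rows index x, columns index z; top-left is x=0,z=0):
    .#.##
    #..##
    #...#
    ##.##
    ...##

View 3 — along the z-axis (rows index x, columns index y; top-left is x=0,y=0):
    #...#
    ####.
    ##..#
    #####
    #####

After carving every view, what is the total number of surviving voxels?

31 voxels

full grid |V| = 125
V1 x: intersect with YZ mask (16 set) -- 80 left
V2 y: intersect with XZ mask (14 set) -- 41 left
V3 z: intersect with XY mask (19 set) -- 31 left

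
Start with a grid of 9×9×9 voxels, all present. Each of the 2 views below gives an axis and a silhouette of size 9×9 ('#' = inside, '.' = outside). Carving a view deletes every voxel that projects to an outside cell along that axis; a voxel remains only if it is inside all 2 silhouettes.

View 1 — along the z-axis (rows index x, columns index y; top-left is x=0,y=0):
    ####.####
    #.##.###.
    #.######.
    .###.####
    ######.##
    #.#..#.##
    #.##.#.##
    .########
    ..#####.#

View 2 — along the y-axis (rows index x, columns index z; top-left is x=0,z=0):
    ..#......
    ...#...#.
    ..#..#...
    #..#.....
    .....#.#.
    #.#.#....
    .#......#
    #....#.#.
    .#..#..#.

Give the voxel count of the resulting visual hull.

full grid |V| = 729
step 1: project along z, AND mask (61/81) → |grid| = 549
step 2: project along y, AND mask (20/81) → |grid| = 133

133 voxels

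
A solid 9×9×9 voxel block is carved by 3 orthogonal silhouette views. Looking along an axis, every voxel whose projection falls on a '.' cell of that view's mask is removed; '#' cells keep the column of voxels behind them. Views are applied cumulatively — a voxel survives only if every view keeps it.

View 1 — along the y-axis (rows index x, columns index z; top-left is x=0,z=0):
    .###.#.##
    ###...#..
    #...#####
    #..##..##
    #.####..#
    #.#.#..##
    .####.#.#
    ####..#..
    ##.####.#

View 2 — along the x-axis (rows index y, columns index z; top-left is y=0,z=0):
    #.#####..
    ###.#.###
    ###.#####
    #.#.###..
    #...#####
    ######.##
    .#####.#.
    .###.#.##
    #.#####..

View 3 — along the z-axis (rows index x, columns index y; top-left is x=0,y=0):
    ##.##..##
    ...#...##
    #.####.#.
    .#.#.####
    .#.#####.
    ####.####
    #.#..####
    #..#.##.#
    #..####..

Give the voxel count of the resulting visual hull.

|visual hull| = 201

full grid |V| = 729
step 1: project along y, AND mask (50/81) → |grid| = 450
step 2: project along x, AND mask (58/81) → |grid| = 321
step 3: project along z, AND mask (51/81) → |grid| = 201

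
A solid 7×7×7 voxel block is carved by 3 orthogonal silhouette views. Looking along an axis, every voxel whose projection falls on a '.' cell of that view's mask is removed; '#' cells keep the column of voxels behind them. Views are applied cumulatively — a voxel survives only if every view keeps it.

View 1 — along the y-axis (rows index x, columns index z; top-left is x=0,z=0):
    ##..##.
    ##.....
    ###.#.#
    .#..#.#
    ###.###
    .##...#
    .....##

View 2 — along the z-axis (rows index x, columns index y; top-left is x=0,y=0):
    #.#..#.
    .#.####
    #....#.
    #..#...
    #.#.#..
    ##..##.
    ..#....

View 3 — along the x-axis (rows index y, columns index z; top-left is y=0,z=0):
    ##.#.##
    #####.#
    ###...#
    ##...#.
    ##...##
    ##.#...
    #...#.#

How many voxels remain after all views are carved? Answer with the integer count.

voxel count = 45

before carving: 343 voxels (7×7×7)
[1] y-view keeps 25 columns → grid now 175
[2] z-view keeps 20 columns → grid now 70
[3] x-view keeps 28 columns → grid now 45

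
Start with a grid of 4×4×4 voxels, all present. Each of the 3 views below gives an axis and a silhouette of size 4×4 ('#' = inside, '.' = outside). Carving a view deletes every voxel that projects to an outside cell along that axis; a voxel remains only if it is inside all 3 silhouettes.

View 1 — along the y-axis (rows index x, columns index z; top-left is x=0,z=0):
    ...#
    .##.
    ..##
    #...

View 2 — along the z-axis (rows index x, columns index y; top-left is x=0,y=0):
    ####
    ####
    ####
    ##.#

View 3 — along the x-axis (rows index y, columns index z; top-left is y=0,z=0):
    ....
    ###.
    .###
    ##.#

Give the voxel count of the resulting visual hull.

voxel count = 13

start: 4×4×4 = 64 voxels
carve view 1 (along y, XZ-mask fill 6/16): 24 voxels remain
carve view 2 (along z, XY-mask fill 15/16): 23 voxels remain
carve view 3 (along x, YZ-mask fill 9/16): 13 voxels remain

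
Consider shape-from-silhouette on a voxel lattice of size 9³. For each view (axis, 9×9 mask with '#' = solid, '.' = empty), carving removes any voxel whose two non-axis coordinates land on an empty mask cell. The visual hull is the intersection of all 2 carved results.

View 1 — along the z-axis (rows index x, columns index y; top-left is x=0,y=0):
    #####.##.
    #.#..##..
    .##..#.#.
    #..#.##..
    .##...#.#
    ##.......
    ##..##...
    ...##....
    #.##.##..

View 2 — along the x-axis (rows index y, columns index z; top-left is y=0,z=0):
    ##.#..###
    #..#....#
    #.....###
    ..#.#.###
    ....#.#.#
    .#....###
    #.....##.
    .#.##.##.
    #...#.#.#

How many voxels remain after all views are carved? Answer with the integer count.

remaining voxels: 149

full grid |V| = 729
carve view 1 (along z, XY-mask fill 36/81): 324 voxels remain
carve view 2 (along x, YZ-mask fill 37/81): 149 voxels remain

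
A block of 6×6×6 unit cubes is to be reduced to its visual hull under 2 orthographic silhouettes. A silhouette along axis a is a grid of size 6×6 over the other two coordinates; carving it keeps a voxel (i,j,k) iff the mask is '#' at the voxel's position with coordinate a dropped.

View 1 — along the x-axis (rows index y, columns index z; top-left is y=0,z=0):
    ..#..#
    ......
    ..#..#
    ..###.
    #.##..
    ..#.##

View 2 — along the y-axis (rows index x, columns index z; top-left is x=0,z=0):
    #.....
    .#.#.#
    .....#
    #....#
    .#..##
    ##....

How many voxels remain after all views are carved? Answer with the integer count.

start: 6×6×6 = 216 voxels
carve view 1 (along x, YZ-mask fill 13/36): 78 voxels remain
carve view 2 (along y, XZ-mask fill 12/36): 19 voxels remain

remaining voxels: 19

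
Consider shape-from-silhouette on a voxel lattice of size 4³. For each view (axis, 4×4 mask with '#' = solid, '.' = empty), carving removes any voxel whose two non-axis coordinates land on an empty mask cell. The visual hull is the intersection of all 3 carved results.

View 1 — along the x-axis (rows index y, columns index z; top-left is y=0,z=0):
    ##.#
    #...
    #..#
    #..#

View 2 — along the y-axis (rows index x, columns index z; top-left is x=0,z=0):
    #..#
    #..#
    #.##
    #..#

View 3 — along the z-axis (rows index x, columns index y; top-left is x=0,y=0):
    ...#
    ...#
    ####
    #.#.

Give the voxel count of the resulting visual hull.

initial block: 4^3 = 64
after view 1 [x-axis, 8 of 16 cells solid] → remaining = 32
after view 2 [y-axis, 9 of 16 cells solid] → remaining = 28
after view 3 [z-axis, 8 of 16 cells solid] → remaining = 15

remaining voxels: 15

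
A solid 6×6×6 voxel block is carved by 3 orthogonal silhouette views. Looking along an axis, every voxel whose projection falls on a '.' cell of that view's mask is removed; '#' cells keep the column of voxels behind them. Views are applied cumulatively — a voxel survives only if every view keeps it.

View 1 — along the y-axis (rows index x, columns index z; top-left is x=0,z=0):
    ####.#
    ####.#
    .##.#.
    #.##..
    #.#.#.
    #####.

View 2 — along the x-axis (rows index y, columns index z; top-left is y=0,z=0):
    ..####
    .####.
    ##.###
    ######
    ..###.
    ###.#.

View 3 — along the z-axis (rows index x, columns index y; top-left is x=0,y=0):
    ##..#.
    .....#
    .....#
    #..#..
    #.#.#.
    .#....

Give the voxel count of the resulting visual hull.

full grid |V| = 216
carve view 1 (along y, XZ-mask fill 24/36): 144 voxels remain
carve view 2 (along x, YZ-mask fill 26/36): 105 voxels remain
carve view 3 (along z, XY-mask fill 11/36): 29 voxels remain

voxel count = 29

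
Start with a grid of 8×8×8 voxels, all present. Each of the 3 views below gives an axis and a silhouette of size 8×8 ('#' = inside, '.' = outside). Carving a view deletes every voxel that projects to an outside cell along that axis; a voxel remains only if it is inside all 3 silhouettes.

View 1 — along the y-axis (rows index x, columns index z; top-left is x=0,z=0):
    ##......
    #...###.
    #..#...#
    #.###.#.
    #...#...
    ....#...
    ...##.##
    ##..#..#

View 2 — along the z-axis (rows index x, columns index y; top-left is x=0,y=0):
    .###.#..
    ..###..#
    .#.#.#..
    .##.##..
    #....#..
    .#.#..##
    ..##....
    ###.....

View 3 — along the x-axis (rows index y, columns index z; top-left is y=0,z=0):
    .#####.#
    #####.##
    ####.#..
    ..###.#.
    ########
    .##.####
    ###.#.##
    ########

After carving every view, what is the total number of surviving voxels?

start: 8×8×8 = 512 voxels
  1. axis=1 (XZ plane), |mask|=25  ⇒  voxels=200
  2. axis=2 (XY plane), |mask|=26  ⇒  voxels=81
  3. axis=0 (YZ plane), |mask|=50  ⇒  voxels=57

|visual hull| = 57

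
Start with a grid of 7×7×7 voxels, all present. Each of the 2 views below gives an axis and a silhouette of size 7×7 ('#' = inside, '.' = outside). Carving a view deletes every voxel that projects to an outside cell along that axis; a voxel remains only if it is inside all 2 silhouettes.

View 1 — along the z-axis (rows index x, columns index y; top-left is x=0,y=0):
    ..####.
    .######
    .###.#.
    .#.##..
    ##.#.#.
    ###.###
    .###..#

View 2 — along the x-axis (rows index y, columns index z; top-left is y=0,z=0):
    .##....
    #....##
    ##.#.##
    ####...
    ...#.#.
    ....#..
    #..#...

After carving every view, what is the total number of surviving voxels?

voxel count = 90

start: 7×7×7 = 343 voxels
V1 z: intersect with XY mask (31 set) -- 217 left
V2 x: intersect with YZ mask (19 set) -- 90 left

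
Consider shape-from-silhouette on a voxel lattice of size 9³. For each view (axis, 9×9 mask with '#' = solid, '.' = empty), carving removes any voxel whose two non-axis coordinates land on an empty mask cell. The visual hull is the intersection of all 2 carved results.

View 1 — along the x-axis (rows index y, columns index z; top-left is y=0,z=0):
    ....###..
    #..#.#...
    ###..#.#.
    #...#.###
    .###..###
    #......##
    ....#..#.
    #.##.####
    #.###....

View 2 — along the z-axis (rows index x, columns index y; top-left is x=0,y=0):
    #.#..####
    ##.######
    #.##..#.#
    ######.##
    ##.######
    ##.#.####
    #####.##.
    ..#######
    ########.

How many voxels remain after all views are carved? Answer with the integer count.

full grid |V| = 729
after view 1 [x-axis, 38 of 81 cells solid] → remaining = 342
after view 2 [z-axis, 64 of 81 cells solid] → remaining = 269

voxel count = 269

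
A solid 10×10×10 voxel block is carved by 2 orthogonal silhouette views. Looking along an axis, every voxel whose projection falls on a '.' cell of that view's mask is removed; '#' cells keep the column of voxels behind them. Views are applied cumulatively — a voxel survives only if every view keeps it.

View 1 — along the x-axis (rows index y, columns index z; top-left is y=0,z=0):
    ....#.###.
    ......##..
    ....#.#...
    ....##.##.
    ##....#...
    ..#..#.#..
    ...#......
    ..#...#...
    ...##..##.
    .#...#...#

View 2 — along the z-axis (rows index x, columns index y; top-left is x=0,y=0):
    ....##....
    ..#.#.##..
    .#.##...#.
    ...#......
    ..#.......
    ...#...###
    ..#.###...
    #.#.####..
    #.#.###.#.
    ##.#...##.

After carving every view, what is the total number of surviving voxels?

remaining voxels: 103

start: 10×10×10 = 1000 voxels
carve view 1 (along x, YZ-mask fill 28/100): 280 voxels remain
carve view 2 (along z, XY-mask fill 37/100): 103 voxels remain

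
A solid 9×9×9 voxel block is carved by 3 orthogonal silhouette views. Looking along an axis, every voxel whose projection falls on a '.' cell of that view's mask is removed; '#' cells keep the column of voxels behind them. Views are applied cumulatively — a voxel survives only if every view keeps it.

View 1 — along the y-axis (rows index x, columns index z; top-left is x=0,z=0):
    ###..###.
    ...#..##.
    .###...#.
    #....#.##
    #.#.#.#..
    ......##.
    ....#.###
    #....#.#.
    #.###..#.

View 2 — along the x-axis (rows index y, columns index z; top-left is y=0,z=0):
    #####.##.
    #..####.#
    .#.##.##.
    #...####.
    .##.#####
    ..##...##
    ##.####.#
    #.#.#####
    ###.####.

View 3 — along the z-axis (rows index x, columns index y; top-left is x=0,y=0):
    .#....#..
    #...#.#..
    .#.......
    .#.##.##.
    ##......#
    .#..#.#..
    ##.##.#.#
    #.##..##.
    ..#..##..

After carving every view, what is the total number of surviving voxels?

85 voxels

initial block: 9^3 = 729
  1. axis=1 (XZ plane), |mask|=35  ⇒  voxels=315
  2. axis=0 (YZ plane), |mask|=55  ⇒  voxels=223
  3. axis=2 (XY plane), |mask|=31  ⇒  voxels=85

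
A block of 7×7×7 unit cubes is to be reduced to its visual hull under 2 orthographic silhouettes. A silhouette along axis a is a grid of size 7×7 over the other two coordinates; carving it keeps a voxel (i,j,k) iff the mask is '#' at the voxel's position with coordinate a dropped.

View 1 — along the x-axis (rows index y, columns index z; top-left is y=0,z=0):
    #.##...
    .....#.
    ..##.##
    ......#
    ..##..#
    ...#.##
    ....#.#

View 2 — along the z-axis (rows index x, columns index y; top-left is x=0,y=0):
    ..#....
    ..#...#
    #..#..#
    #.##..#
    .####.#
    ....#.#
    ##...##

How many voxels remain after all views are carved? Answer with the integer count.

start: 7×7×7 = 343 voxels
step 1: project along x, AND mask (17/49) → |grid| = 119
step 2: project along z, AND mask (21/49) → |grid| = 51

51 voxels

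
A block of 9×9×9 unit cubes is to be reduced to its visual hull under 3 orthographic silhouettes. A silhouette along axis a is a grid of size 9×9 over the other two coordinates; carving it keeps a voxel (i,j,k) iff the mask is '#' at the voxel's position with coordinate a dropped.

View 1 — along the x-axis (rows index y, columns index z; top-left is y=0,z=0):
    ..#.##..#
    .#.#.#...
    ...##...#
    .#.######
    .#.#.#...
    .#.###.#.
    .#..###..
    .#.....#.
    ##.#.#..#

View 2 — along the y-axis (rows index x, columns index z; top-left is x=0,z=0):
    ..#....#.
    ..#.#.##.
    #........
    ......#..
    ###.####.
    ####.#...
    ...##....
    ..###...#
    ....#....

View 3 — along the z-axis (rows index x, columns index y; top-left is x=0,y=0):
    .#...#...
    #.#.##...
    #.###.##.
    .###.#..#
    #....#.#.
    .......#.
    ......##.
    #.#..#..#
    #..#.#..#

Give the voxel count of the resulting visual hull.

|visual hull| = 31

start: 9×9×9 = 729 voxels
after view 1 [x-axis, 36 of 81 cells solid] → remaining = 324
after view 2 [y-axis, 27 of 81 cells solid] → remaining = 98
after view 3 [z-axis, 31 of 81 cells solid] → remaining = 31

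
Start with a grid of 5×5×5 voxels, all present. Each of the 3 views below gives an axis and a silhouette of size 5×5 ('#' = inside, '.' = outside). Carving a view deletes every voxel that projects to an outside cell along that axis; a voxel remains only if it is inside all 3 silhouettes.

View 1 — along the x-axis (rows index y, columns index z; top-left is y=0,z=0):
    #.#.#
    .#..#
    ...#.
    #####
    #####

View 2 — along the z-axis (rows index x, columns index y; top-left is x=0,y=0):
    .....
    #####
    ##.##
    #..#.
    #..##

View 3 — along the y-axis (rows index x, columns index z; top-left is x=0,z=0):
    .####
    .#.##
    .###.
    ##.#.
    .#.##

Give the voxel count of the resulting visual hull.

29 voxels

before carving: 125 voxels (5×5×5)
carve view 1 (along x, YZ-mask fill 16/25): 80 voxels remain
carve view 2 (along z, XY-mask fill 14/25): 52 voxels remain
carve view 3 (along y, XZ-mask fill 16/25): 29 voxels remain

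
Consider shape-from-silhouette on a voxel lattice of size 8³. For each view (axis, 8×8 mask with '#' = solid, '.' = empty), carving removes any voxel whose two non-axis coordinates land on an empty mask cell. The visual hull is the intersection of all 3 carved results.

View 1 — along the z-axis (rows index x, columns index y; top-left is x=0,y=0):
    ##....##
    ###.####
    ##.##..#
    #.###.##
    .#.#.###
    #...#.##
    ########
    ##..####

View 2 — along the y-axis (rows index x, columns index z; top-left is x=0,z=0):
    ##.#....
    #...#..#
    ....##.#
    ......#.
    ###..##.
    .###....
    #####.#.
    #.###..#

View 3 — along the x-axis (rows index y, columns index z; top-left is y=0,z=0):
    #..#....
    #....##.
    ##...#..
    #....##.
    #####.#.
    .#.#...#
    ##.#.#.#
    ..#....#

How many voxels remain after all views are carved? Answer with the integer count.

|visual hull| = 73

before carving: 512 voxels (8×8×8)
  1. axis=2 (XY plane), |mask|=45  ⇒  voxels=360
  2. axis=1 (XZ plane), |mask|=29  ⇒  voxels=169
  3. axis=0 (YZ plane), |mask|=27  ⇒  voxels=73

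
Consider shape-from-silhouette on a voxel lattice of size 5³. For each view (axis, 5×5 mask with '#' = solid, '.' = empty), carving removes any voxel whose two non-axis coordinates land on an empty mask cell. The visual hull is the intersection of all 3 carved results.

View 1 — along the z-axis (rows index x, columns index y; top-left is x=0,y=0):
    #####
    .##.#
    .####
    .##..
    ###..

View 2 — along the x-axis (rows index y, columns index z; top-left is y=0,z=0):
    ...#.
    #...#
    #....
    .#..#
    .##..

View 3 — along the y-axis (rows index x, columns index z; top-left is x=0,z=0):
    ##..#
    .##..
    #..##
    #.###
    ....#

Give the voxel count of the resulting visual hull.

initial block: 5^3 = 125
  1. axis=2 (XY plane), |mask|=17  ⇒  voxels=85
  2. axis=0 (YZ plane), |mask|=8  ⇒  voxels=27
  3. axis=1 (XZ plane), |mask|=13  ⇒  voxels=16

|visual hull| = 16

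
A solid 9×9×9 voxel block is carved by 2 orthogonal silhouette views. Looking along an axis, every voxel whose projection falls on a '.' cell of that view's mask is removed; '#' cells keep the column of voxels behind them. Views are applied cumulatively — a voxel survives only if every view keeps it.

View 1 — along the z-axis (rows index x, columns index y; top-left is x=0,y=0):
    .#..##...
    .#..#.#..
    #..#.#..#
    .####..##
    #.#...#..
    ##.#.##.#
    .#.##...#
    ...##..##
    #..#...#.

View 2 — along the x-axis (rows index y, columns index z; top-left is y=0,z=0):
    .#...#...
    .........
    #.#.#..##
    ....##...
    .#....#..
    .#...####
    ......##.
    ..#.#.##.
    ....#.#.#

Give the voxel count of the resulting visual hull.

voxel count = 88

start: 9×9×9 = 729 voxels
[1] z-view keeps 36 columns → grid now 324
[2] x-view keeps 25 columns → grid now 88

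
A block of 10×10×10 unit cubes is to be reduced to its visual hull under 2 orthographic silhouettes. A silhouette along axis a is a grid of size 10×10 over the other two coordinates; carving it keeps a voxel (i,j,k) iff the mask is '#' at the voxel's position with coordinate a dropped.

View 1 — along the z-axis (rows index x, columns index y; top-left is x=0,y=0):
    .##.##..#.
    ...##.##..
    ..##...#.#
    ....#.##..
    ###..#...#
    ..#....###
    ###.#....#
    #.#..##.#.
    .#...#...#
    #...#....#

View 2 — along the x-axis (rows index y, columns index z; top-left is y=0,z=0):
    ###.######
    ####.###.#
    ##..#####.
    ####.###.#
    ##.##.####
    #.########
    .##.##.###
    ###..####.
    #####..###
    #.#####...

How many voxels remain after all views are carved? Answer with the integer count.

remaining voxels: 311

full grid |V| = 1000
carve view 1 (along z, XY-mask fill 41/100): 410 voxels remain
carve view 2 (along x, YZ-mask fill 77/100): 311 voxels remain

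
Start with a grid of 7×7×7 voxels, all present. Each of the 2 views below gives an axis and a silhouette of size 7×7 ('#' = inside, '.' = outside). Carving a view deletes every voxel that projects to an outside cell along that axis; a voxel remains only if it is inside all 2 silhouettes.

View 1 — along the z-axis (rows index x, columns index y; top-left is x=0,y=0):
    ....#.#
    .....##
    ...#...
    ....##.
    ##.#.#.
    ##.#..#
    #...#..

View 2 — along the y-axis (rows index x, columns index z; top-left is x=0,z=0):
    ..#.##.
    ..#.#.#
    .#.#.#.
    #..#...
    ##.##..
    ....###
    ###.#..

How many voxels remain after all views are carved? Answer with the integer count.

|visual hull| = 55

start: 7×7×7 = 343 voxels
  1. axis=2 (XY plane), |mask|=17  ⇒  voxels=119
  2. axis=1 (XZ plane), |mask|=22  ⇒  voxels=55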